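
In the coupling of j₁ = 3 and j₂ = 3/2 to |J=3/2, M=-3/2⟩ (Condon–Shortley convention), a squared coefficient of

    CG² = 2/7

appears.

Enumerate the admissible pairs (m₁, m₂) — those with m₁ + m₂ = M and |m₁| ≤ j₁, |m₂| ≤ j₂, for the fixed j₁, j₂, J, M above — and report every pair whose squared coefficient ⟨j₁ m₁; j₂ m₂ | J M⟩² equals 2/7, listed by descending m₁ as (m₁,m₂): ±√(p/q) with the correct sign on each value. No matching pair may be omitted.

(-2,1/2): +√(2/7)

Admissible pairs with m₁+m₂ = M = -3/2: (-3,3/2), (-2,1/2), (-1,-1/2), (0,-3/2)
  (m₁,m₂)=(0,-3/2): CG² = 1/35, CG = +√(1/35)
  (m₁,m₂)=(-1,-1/2): CG² = 4/35, CG = −√(4/35)
  (m₁,m₂)=(-2,1/2): CG² = 2/7, CG = +√(2/7)   ← matches the target
  (m₁,m₂)=(-3,3/2): CG² = 4/7, CG = −√(4/7)
Pairs with CG² = 2/7: (-2,1/2): +√(2/7)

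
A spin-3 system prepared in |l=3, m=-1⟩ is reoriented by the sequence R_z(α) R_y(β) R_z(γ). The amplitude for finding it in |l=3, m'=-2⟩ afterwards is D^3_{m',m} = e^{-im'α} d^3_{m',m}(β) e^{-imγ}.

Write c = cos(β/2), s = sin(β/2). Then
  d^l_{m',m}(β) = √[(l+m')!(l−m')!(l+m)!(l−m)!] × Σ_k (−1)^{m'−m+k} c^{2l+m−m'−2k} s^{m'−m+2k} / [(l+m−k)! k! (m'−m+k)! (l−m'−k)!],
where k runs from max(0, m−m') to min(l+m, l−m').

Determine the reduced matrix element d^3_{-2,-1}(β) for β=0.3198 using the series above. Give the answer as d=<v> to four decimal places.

d^3_{-2,-1}(β=0.3198) via the finite sum:
Half-angle: c=0.987243, s=0.159219. N=√(1·120·2·24)=75.894664
k∈{1,2} keeps every argument non-negative
  k=1: (−1)^0·75.8947/(24)·0.9872^5·0.1592^1 = +0.472190
  k=2: (−1)^1·75.8947/(12)·0.9872^3·0.1592^3 = -0.024564
d^3_{-2,-1}(0.3198) = +0.472190 -0.024564 = +0.447627

d=0.4476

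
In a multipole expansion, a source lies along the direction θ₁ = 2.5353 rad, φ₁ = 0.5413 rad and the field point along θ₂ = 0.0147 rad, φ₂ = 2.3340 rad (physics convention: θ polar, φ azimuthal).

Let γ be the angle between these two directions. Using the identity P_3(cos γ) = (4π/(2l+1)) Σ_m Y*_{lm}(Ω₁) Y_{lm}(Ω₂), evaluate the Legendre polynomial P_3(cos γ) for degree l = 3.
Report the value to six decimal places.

-0.160971

Expand P_3 via completeness: Σ_{m} conj(Y_{3,m}) at Ω₁ times Y_{3,m} at Ω₂ —
  m=-3: (-0.00410 + 0.07709j) × (0.00000 - 0.00000j) = 0.00000 + 0.00000j  (running Σ = 0.00000 + 0.00000j)
  m=-2: (-0.12790 - 0.24084j) × (-0.00001 + 0.00022j) = 0.00005 - 0.00003j  (running Σ = 0.00005 - 0.00003j)
  m=-1: (0.37508 + 0.22550j) × (-0.01313 - 0.01373j) = -0.00183 - 0.00811j  (running Σ = -0.00178 - 0.00814j)
  m=0: (-0.11546 + 0.00000j) × (0.74587 + 0.00000j) = -0.08612 + 0.00000j  (running Σ = -0.08789 - 0.00814j)
  m=1: (-0.37508 + 0.22550j) × (0.01313 - 0.01373j) = -0.00183 + 0.00811j  (running Σ = -0.08972 - 0.00003j)
  m=2: (-0.12790 + 0.24084j) × (-0.00001 - 0.00022j) = 0.00005 + 0.00003j  (running Σ = -0.08967 + 0.00000j)
  m=3: (0.00410 + 0.07709j) × (-0.00000 - 0.00000j) = 0.00000 - 0.00000j  (running Σ = -0.08967 + 0.00000j)
Accumulated sum -0.08967 + 0.00000j; after 4π/(2l+1) scaling, -0.16097 + 0.00000j ⇒ P_3 = -0.160971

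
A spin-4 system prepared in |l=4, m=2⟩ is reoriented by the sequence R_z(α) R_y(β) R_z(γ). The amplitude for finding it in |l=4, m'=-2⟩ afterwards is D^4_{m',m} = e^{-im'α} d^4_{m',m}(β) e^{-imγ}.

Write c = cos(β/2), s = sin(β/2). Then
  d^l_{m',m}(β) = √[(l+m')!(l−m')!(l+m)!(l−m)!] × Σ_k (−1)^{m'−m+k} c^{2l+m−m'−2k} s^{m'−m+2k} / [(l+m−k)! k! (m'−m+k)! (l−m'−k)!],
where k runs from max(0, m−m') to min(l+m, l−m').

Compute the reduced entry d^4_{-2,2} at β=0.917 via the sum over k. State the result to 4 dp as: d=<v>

d^4_{-2,2}(β=0.9170) via the finite sum:
With c≡cos(β/2)=0.896717 and s≡sin(β/2)=0.442604, N=[2·720·720·2]^{1/2}=1440.000000
k∈{4,5,6} keeps every argument non-negative
  k=4: (−1)^0·1440.0000/(96)·0.8967^4·0.4426^4 = +0.372197
  k=5: (−1)^1·1440.0000/(120)·0.8967^2·0.4426^6 = -0.072541
  k=6: (−1)^2·1440.0000/(1440)·0.8967^0·0.4426^8 = +0.001473
d^4_{-2,2}(0.9170) = +0.372197 -0.072541 +0.001473 = +0.301129

d=0.3011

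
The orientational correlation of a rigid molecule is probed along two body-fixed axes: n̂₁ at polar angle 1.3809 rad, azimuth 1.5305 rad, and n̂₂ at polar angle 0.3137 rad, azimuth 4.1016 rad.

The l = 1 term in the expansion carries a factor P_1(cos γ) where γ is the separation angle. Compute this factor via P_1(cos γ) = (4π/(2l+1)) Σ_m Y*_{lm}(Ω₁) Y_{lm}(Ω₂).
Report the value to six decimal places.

Expand P_1 via completeness: Σ_{m} conj(Y_{1,m}) at Ω₁ times Y_{1,m} at Ω₂ —
  [-1]  conj(Y_{1,-1})(Ω₁) = +0.013668+0.339008i ; Y_{1,-1}(Ω₂) = -0.061144+0.087337i ; Δ = -0.030444-0.019535i
  [+0]  conj(Y_{1,0})(Ω₁) = +0.092227-0.000000i ; Y_{1,0}(Ω₂) = +0.464758+0.000000i ; Δ = +0.042863+0.000000i
  [+1]  conj(Y_{1,1})(Ω₁) = -0.013668+0.339008i ; Y_{1,1}(Ω₂) = +0.061144+0.087337i ; Δ = -0.030444+0.019535i
Σ over m = -0.018024+0.000000i; ×(4π/3) → -0.075498+0.000000i. Real part: -0.075498

-0.075498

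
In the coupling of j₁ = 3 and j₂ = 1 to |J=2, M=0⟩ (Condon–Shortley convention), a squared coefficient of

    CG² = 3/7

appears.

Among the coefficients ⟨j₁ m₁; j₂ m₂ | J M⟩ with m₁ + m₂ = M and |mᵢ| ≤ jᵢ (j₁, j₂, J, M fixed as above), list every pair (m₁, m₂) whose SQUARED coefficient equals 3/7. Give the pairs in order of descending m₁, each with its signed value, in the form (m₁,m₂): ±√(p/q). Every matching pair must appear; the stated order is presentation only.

Admissible pairs with m₁+m₂ = M = 0: (-1,1), (0,0), (1,-1)
  (m₁,m₂)=(1,-1): CG² = 2/7, CG = +√(2/7)
  (m₁,m₂)=(0,0): CG² = 3/7, CG = −√(3/7)   ← matches the target
  (m₁,m₂)=(-1,1): CG² = 2/7, CG = +√(2/7)
Pairs with CG² = 3/7: (0,0): −√(3/7)

(0,0): −√(3/7)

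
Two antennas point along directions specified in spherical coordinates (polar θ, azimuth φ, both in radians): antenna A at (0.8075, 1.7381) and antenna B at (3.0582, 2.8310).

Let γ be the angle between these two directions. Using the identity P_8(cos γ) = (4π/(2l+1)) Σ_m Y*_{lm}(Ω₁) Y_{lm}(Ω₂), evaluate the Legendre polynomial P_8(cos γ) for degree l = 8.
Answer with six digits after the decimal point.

Summing Y*_{l m}(θ₁,φ₁)·Y_{l m}(θ₂,φ₂) over m ∈ [−8, 8]; prefactor 4π/(2·8+1) = 0.739198:
  m=-8: Y*=(0.008819, 0.037268)  Y=(-0.000000, 0.000000)  product (-0.000000, -0.000000)
  m=-7: Y*=(0.135012, -0.057030)  Y=(-0.000000, 0.000000)  product (-0.000000, 0.000000)
  m=-6: Y*=(-0.177477, -0.278741)  Y=(-0.000001, 0.000002)  product (0.000001, -0.000000)
  m=-5: Y*=(-0.342604, 0.309252)  Y=(0.000001, 0.000039)  product (-0.000012, -0.000013)
  m=-4: Y*=(0.247348, 0.195646)  Y=(0.000206, 0.000606)  product (-0.000067, 0.000190)
  m=-3: Y*=(-0.056789, 0.103482)  Y=(0.004693, 0.006316)  product (-0.000920, 0.000127)
  m=-2: Y*=(0.362799, 0.126138)  Y=(0.056038, 0.040106)  product (0.015272, 0.021619)
  m=-1: Y*=(0.010170, -0.060222)  Y=(0.368019, 0.118127)  product (0.010857, -0.020961)
  m=+0: Y*=(0.364957, -0.000000)  Y=(1.021964, 0.000000)  product (0.372973, 0.000000)
  m=+1: Y*=(-0.010170, -0.060222)  Y=(-0.368019, 0.118127)  product (0.010857, 0.020961)
  m=+2: Y*=(0.362799, -0.126138)  Y=(0.056038, -0.040106)  product (0.015272, -0.021619)
  m=+3: Y*=(0.056789, 0.103482)  Y=(-0.004693, 0.006316)  product (-0.000920, -0.000127)
  m=+4: Y*=(0.247348, -0.195646)  Y=(0.000206, -0.000606)  product (-0.000067, -0.000190)
  m=+5: Y*=(0.342604, 0.309252)  Y=(-0.000001, 0.000039)  product (-0.000012, 0.000013)
  m=+6: Y*=(-0.177477, 0.278741)  Y=(-0.000001, -0.000002)  product (0.000001, 0.000000)
  m=+7: Y*=(-0.135012, -0.057030)  Y=(0.000000, 0.000000)  product (-0.000000, -0.000000)
  m=+8: Y*=(0.008819, -0.037268)  Y=(-0.000000, -0.000000)  product (-0.000000, 0.000000)
Accumulated sum (0.423231, -0.000000); after 4π/(2l+1) scaling, (0.312851, -0.000000) ⇒ P_8 = 0.312851

0.312851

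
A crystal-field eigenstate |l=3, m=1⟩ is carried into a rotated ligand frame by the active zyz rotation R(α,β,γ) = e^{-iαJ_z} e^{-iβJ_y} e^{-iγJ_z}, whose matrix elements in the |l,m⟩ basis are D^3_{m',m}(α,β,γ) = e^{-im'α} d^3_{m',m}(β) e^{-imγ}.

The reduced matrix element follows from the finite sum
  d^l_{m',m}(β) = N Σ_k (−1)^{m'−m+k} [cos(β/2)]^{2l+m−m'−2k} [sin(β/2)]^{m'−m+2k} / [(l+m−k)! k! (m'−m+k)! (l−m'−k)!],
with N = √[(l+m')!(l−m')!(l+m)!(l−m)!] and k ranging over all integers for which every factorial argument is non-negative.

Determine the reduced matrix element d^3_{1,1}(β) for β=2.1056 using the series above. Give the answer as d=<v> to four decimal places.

d^3_{1,1}(β=2.1056) via the finite sum:
Half-angle: c=0.495140, s=0.868813. N=√(24·2·24·2)=48.000000
Admissible k: 0..2 (factorial args all ≥0)
  k=0: (−1)^0·48.0000/(48)·0.4951^6·0.8688^0 = +0.014736
  k=1: (−1)^1·48.0000/(6)·0.4951^4·0.8688^2 = -0.362958
  k=2: (−1)^2·48.0000/(8)·0.4951^2·0.8688^4 = +0.838133
d^3_{1,1}(2.1056) = +0.014736 -0.362958 +0.838133 = +0.489911

d=0.4899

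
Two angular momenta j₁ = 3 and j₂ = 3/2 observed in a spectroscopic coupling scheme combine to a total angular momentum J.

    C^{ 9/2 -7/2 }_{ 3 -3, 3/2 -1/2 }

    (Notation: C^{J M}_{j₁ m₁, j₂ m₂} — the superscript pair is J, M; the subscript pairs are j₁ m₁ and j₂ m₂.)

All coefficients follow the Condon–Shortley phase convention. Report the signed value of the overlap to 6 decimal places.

j₁+j₂−J=0  J+j₁−j₂=6  J−j₁+j₂=3  j₁+j₂+J+1=10
(j₁±m₁, j₂±m₂, J±M) = (0,6,1,2,1,8)
P² = 691200
sum k=0..0:
  [0] +1/1440 = 1/1440
S = 1/1440
C² = P²·S² = 1/3 ; C = +0.577350

+√(1/3) = +0.577350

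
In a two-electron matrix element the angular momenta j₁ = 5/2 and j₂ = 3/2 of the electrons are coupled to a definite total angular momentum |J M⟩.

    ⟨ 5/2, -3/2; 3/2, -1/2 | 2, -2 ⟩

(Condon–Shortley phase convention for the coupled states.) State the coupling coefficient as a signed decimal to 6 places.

-0.617213

triangle: 2!×3!×1!/7! = 12/5040
(j±m)!: 1!×4!×1!×2!×0!×4! = 1152
prefactor² = (2J+1)×Δ×N² = 96/7
  k=1: −1/(1!×1!×3!×0!×0!×1!) = -1/6
Σ = -1/6  ⇒  CG² = 96/7×(-1/6)² = 8/21
CG = −√(8/21) = -0.617213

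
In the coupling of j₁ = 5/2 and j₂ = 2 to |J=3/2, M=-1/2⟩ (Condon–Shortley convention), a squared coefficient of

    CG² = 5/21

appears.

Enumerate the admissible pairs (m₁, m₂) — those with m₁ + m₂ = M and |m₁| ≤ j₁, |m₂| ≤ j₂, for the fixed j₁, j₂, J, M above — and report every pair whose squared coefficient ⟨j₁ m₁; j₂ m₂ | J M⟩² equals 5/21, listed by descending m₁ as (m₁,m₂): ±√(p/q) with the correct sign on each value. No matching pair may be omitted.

(1/2,-1): −√(5/21)

Admissible pairs with m₁+m₂ = M = -1/2: (-5/2,2), (-3/2,1), (-1/2,0), (1/2,-1), (3/2,-2)
  (m₁,m₂)=(3/2,-2): CG² = 32/105, CG = +√(32/105)
  (m₁,m₂)=(1/2,-1): CG² = 5/21, CG = −√(5/21)   ← matches the target
  (m₁,m₂)=(-1/2,0): CG² = 2/35, CG = +√(2/35)
  (m₁,m₂)=(-3/2,1): CG² = 2/105, CG = +√(2/105)
  (m₁,m₂)=(-5/2,2): CG² = 8/21, CG = −√(8/21)
Pairs with CG² = 5/21: (1/2,-1): −√(5/21)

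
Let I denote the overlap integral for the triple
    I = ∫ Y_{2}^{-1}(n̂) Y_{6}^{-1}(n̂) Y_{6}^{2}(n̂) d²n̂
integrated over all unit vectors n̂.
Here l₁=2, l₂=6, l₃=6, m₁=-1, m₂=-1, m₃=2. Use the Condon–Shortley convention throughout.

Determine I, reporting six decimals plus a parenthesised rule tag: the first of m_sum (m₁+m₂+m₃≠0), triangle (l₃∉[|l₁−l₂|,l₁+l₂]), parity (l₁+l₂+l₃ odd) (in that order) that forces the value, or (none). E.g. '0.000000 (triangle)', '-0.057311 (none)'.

Checks pass: Σm=0; 14 even; l₃=6∈[4,8].
(2·2+1)(2·6+1)(2·6+1) = 845
Δ: 2! 2! 10! / 15! → 1/90090
sum: t=0:+1/69120 t=1:−1/14400 t=2:+1/69120 = -7/172800
3j²(2 6 6; 0 0 0) = Δ·Π!·Σ² = 14/715  (sign -1)
sum: t=1:−1/34560 t=2:+1/60480 = -1/80640
3j²(2 6 6; -1 -1 2) = Δ·Π!·Σ² = 6/1001  (sign -1)
combine: 4πI² = 845·14/715·6/1001 = 12/121
take √, sign +1: I = 0.08883682
No selection rule forces the value: the integral is nonzero (none).

0.088837 (none)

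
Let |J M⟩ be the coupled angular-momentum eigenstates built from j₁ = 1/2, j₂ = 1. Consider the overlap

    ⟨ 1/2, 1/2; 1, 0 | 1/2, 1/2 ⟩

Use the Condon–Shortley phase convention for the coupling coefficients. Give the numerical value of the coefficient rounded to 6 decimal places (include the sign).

+√(1/3) ≈ +0.577350

√[2·1!0!1!/3! · 1!0!1!1!1!0!] = √(1/3)
  +(−1)^0/∏(0,1,0,1,0,0)! = 1  (running 1)
⟨..|..⟩ = √(1/3)·(1) = +0.577350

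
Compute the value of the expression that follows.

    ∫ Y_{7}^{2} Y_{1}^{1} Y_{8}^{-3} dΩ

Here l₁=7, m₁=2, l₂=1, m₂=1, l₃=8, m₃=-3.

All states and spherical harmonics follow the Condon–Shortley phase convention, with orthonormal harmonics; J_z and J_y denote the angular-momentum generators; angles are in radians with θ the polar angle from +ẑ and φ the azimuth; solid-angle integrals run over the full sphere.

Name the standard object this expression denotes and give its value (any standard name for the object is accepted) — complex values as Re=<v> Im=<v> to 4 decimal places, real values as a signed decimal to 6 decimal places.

This is a Gaunt coefficient — the integral of a triple product of spherical harmonics over the sphere.
Rules hold: Σm=0, L=16 even, 6≤8≤8.
N = 15·3·17 = 765
Δ = 0!·14!·2!/17! = 1/2040
Racah Σ t=0..0: t=0:+1/25401600 = 1/25401600
⇒ 3j(7 1 8; 0 0 0)² = 8/255, sgn +1
Racah Σ t=0..0: t=0:+1/87091200 = 1/87091200
⇒ 3j(7 1 8; 2 1 -3)² = 11/408, sgn -1
4πI² = N·(3j₀)²·(3jₘ)² = 11/17
I = -1·√(0.647059/4π) = -0.22691696

Gaunt coefficient, -0.226917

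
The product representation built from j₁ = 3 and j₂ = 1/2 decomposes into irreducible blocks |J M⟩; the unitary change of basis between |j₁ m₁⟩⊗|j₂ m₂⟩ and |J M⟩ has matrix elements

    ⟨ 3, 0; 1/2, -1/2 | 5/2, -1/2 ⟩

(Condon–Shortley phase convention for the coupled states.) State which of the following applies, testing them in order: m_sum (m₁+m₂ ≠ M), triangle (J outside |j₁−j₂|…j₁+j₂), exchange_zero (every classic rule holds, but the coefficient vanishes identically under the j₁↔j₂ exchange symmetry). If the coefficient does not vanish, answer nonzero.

nonzero

m-sum: m₁+m₂ = 0+(-1/2) = -1/2, M = -1/2  ✓
triangle: |j₁−j₂| = 5/2 ≤ J = 5/2 ≤ j₁+j₂ = 7/2  ✓
exchange: j₁≠j₂ or m₁≠m₂ — the exchange symmetry imposes no constraint here
value check: CG = +√(3/7) = +0.654654 ≠ 0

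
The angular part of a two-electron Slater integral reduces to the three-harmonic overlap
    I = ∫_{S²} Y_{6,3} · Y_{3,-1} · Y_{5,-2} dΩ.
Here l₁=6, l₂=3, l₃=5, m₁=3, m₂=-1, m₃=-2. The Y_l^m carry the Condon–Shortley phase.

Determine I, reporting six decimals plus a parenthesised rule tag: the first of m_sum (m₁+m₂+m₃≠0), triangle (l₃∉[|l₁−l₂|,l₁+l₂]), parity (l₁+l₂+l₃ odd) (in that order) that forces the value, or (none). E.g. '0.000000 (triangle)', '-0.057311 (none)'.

Checks pass: Σm=0; 14 even; l₃=5∈[3,9].
(2·6+1)(2·3+1)(2·5+1) = 1001
Δ: 4! 8! 2! / 15! → 1/675675
sum: t=1:−1/8640 t=2:+1/2304 t=3:−1/8640 = 7/34560
3j²(6 3 5; 0 0 0) = Δ·Π!·Σ² = 7/429  (sign -1)
sum: t=0:+1/34560 t=1:−1/8640 t=2:+1/40320 = -1/16128
3j²(6 3 5; 3 -1 -2) = Δ·Π!·Σ² = 18/1001  (sign +1)
combine: 4πI² = 1001·7/429·18/1001 = 42/143
take √, sign -1: I = -0.15288036
No selection rule forces the value: the integral is nonzero (none).

-0.152880 (none)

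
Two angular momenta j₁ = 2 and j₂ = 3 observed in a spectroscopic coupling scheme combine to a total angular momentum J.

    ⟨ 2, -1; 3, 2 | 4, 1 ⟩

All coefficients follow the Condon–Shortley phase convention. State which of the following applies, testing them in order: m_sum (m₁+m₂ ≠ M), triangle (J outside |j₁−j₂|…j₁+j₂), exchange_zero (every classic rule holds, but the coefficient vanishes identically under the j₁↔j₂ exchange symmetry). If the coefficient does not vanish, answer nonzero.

m-sum: m₁+m₂ = -1+2 = 1, M = 1  ✓
triangle: |j₁−j₂| = 1 ≤ J = 4 ≤ j₁+j₂ = 5  ✓
exchange: j₁≠j₂ or m₁≠m₂ — the exchange symmetry imposes no constraint here
value check: CG = −√(7/20) = -0.591608 ≠ 0

nonzero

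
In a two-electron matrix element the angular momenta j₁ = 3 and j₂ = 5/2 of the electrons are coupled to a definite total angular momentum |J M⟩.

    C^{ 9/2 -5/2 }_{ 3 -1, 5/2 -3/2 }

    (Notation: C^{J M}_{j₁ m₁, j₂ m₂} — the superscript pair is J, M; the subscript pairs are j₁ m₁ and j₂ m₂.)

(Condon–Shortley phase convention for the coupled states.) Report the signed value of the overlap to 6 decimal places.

√[10·1!5!4!/11! · 2!4!1!4!2!7!] = √(92160/11)
  +(−1)^0/∏(0,1,4,1,1,3)! = 1/144  (running 1/144)
  +(−1)^1/∏(1,0,3,0,2,4)! = -1/288  (running 1/288)
⟨..|..⟩ = √(92160/11)·(1/288) = +0.317821

+√(10/99) ≈ +0.317821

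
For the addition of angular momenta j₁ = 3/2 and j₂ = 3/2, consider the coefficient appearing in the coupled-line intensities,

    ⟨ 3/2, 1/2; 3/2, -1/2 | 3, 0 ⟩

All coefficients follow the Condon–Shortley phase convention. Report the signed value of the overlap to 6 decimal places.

j₁+j₂−J=0  J+j₁−j₂=3  J−j₁+j₂=3  j₁+j₂+J+1=7
(j₁±m₁, j₂±m₂, J±M) = (2,1,1,2,3,3)
P² = 36/5
sum k=0..0:
  [0] +1/4 = 1/4
S = 1/4
C² = P²·S² = 9/20 ; C = +0.670820

+0.670820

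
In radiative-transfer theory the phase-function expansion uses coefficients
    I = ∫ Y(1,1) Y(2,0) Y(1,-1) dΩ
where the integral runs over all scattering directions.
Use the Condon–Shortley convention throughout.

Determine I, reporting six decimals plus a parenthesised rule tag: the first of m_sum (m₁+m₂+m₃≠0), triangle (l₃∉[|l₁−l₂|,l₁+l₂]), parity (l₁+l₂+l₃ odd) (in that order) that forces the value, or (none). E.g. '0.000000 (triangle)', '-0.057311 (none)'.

0.126157 (none)

m-sum 0 ✓  L=4 even ✓  1≤1≤3 ✓
Π(2lᵢ+1) = 3×5×3 = 45
triangle coeff Δ(1,2,1) = 1/30
Σ_t [1,1]: t=1:−1/1 = -1/1
(3j)²=2/15 [(1 2 1; 0 0 0)], sign=+1
Σ_t [0,0]: t=0:+1/4 = 1/4
(3j)²=1/30 [(1 2 1; 1 0 -1)], sign=+1
⇒ 4πI² = 1/5
I = (+1)√(1/5/(4π)) = 0.12615663
No selection rule forces the value: the integral is nonzero (none).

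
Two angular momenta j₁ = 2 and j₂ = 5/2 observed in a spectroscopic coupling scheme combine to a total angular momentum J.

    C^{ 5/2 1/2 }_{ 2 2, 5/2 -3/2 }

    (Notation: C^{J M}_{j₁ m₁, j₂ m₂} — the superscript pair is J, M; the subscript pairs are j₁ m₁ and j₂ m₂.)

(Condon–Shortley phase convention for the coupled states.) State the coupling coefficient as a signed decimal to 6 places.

+0.621059

√[6·2!2!3!/8! · 4!0!1!4!3!2!] = √(864/35)
  +(−1)^0/∏(0,2,0,1,2,2)! = 1/8  (running 1/8)
⟨..|..⟩ = √(864/35)·(1/8) = +0.621059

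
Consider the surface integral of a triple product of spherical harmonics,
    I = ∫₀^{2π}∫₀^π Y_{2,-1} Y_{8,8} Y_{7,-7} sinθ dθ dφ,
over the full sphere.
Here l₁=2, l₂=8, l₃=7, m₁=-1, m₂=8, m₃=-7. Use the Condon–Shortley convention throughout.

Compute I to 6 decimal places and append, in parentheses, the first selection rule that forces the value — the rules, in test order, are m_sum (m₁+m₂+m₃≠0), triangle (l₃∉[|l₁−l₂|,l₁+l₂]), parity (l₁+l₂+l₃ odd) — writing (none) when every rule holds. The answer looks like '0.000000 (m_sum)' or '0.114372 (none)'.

0.000000 (parity)

l₁+l₂+l₃=17 is odd: 3j(l;000)=0 ⇒ I=0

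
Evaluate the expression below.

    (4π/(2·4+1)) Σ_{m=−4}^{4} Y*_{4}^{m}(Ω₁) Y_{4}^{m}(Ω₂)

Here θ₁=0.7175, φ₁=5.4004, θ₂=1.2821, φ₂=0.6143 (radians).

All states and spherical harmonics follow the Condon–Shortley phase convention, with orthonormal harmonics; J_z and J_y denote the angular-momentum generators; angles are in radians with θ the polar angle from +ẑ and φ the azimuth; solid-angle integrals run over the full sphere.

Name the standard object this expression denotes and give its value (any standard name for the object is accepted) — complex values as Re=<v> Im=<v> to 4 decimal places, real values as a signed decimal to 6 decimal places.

This sum is the spherical-harmonic addition theorem: it equals the Legendre polynomial P_l(cos γ) of the angle γ between the two directions.
Expand P_4 via completeness: Σ_{m} conj(Y_{4,m}) at Ω₁ times Y_{4,m} at Ω₂ —
  m=-4: Y*=-0.07651 + 0.03141j  Y=-0.28954 - 0.23625j  product 0.02957 + 0.00898j
  m=-3: Y*=-0.23611 - 0.12692j  Y=-0.08437 - 0.30237j  product -0.01846 + 0.08210j
  m=-2: Y*=-0.08324 - 0.42194j  Y=-0.04463 + 0.12528j  product 0.05657 + 0.00840j
  m=-1: Y*=0.14493 - 0.17631j  Y=-0.25666 + 0.18104j  product -0.00528 + 0.07149j
  m=+0: Y*=-0.29104 + 0.00000j  Y=0.08445 + 0.00000j  product -0.02458 + 0.00000j
  m=+1: Y*=-0.14493 - 0.17631j  Y=0.25666 + 0.18104j  product -0.00528 - 0.07149j
  m=+2: Y*=-0.08324 + 0.42194j  Y=-0.04463 - 0.12528j  product 0.05657 - 0.00840j
  m=+3: Y*=0.23611 - 0.12692j  Y=0.08437 - 0.30237j  product -0.01846 - 0.08210j
  m=+4: Y*=-0.07651 - 0.03141j  Y=-0.28954 + 0.23625j  product 0.02957 - 0.00898j
Accumulated sum 0.10024 + 0.00000j; after 4π/(2l+1) scaling, 0.13997 + 0.00000j ⇒ P_4 = 0.139968

Legendre polynomial (addition theorem), +0.139968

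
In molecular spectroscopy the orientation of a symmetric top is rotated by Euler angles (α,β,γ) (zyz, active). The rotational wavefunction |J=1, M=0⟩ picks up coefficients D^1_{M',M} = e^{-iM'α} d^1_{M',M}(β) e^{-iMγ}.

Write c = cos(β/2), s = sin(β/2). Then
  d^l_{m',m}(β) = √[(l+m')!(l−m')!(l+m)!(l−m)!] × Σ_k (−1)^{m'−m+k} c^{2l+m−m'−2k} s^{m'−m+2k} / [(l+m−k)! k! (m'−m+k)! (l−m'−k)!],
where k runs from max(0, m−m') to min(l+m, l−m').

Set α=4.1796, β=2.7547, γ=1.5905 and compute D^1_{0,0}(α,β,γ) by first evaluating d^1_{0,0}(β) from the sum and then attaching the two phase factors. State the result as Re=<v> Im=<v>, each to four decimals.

Re=-0.9261 Im=0.0000

First d^1_{0,0}(β=2.7547), then the phase factors e^{-i(0)α} and e^{-i(0)γ}:
With c≡cos(β/2)=0.192242 and s≡sin(β/2)=0.981348, N=[1·1·1·1]^{1/2}=1.000000
Admissible k: 0..1 (factorial args all ≥0)
  k=0: (−1)^0·1.0000/(1)·0.1922^2·0.9813^0 = +0.036957
  k=1: (−1)^1·1.0000/(1)·0.1922^0·0.9813^2 = -0.963043
d^1_{0,0}(2.7547) = +0.036957 -0.963043 = -0.926086
Phases: e^{-i·(0)·4.1796}=+1.000000+0.000000i, e^{-i·(0)·1.5905}=+1.000000+0.000000i ⇒ D=-0.926086+0.000000i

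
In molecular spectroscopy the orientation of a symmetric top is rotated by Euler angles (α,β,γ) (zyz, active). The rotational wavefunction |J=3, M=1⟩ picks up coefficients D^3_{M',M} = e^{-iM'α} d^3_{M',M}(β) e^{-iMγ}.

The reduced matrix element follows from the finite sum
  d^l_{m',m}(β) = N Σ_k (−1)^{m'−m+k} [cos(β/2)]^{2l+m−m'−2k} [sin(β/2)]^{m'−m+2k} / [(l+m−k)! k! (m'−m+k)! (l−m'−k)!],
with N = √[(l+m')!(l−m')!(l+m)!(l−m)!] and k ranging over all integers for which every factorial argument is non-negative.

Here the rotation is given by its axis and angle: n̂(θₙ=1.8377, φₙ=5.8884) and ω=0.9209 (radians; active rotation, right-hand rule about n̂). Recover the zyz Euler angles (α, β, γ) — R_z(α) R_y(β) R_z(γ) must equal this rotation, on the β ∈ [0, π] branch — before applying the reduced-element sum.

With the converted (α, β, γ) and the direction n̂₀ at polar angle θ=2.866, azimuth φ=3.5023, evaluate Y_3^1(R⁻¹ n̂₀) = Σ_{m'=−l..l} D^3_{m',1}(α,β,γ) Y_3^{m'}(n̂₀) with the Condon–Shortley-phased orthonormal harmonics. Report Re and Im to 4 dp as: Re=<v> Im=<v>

Axis–angle → zyz. n̂ = (sinθₙcosφₙ, sinθₙsinφₙ, cosθₙ) = (+0.890395, -0.370992, -0.263746), ω = 0.9209.
R = I cosω + sinω [n̂]ₓ + (1−cosω) n̂n̂ᵀ gives
  R = [+0.918179, +0.079535, -0.388101; -0.340426, +0.659455, -0.670245; +0.202627, +0.747524, +0.632574]
β = atan2(√(R₁₃²+R₂₃²), R₃₃) = 0.885925; α = atan2(R₂₃, R₁₃) mod 2π = 4.187522; γ = atan2(R₃₂, −R₃₁) mod 2π = 1.835500
Need the full column D^3_{m',1} for m'=−3..3 at α=4.1875, β=0.8859, γ=1.8355.
cos(β/2)=0.903486, sin(β/2)=0.428618
d^3_{-3,1}: single k=4 term ⇒ +0.106701;  D = -0.028307-0.102878i
d^3_{-2,1}: k∈[3..4] ⇒ +0.367286 -0.041331 = +0.325956;  D = +0.315303+0.082649i
d^3_{-1,1}: k∈[2..4] ⇒ +0.734475 -0.220401 +0.006200 = +0.520275;  D = -0.366352+0.369422i
d^3_{0,1}: k∈[1..3] ⇒ +0.893856 -0.603513 +0.045275 = +0.335619;  D = -0.087806-0.323929i
d^3_{1,1}: k∈[0..2] ⇒ +0.543912 -0.979300 +0.165301 = -0.270088;  D = -0.260999-0.069477i
d^3_{2,1}: k∈[0..1] ⇒ -0.815975 +0.367286 = -0.448689;  D = +0.317155-0.317388i
d^3_{3,1}: single k=0 term ⇒ +0.474102;  D = -0.122294-0.458057i
Y_3^{m'}(θ=2.866,φ=3.5023) and Σ D·Y over m':
  (-0.0283-0.1029i)·(-0.0039+0.0074i)  (+0.3153+0.0826i)·(-0.0547+0.0481i)  (-0.3664+0.3694i)·(-0.2987+0.1127i)  (-0.0878-0.3239i)·(-0.5852+0.0000i)  (-0.2610-0.0695i)·(+0.2987+0.1127i)  (+0.3172-0.3174i)·(-0.0547-0.0481i)  (-0.1223-0.4581i)·(+0.0039+0.0074i)
Y_3^1(R⁻¹ n̂) = -0.000968-0.001962i

Re=-0.0010 Im=-0.0020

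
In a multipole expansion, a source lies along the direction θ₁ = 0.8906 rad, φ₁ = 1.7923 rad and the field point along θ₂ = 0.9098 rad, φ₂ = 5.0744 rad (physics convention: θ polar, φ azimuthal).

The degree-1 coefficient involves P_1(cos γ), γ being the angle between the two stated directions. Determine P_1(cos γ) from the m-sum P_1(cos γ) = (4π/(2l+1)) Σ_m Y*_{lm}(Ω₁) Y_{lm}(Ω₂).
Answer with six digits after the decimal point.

Summing Y*_{l m}(θ₁,φ₁)·Y_{l m}(θ₂,φ₂) over m ∈ [−1, 1]; prefactor 4π/(2·1+1) = 4.188790:
  m=-1: (-0.059011, 0.262042) × (0.096588, 0.255050) = (-0.072534, 0.010259)  (running Σ = (-0.072534, 0.010259))
  m=0: (0.307304, -0.000000) × (0.299955, 0.000000) = (0.092177, 0.000000)  (running Σ = (0.019644, 0.010259))
  m=1: (0.059011, 0.262042) × (-0.096588, 0.255050) = (-0.072534, -0.010259)  (running Σ = (-0.052890, 0.000000))
Σ over m = (-0.052890, 0.000000); ×(4π/3) → (-0.221544, 0.000000). Real part: -0.221544

-0.221544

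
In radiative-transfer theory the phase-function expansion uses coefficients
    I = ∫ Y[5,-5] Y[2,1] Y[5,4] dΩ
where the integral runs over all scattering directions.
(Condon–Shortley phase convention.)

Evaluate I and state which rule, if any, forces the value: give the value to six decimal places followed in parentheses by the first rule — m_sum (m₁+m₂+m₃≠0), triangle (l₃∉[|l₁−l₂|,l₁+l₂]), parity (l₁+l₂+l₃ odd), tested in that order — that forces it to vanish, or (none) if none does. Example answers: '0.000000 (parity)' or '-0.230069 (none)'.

-0.187924 (none)

Rules hold: Σm=0, L=12 even, 3≤5≤7.
N = 11·5·11 = 605
Δ = 2!·8!·2!/13! = 1/38610
Racah Σ t=0..2: t=0:+1/2880 t=1:−1/576 t=2:+1/2880 = -1/960
⇒ 3j(5 2 5; 0 0 0)² = 10/429, sgn +1
Racah Σ t=2..2: t=2:+1/80640 = 1/80640
⇒ 3j(5 2 5; -5 1 4)² = 9/286, sgn -1
4πI² = N·(3j₀)²·(3jₘ)² = 75/169
I = -1·√(0.443787/4π) = -0.18792404
No selection rule forces the value: the integral is nonzero (none).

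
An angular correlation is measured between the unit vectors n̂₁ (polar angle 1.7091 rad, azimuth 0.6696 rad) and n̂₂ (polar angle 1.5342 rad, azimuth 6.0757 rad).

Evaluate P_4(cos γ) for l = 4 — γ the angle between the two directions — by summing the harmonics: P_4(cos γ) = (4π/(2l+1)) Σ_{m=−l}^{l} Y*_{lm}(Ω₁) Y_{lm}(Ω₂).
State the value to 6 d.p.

Term-by-term m-sum for l=4 (normalisation 4π/9 = 1.396263):
  term(m=-4) = -0.175458-0.067398i   from Y*(Ω₁)=-0.380997+0.190282i, Y(Ω₂)=+0.297875+0.325668i
  term(m=-3) = +0.006687-0.003743i   from Y*(Ω₁)=+0.071111-0.151836i, Y(Ω₂)=+0.037133+0.026647i
  term(m=-2) = -0.017169+0.092577i   from Y*(Ω₁)=-0.065303-0.276909i, Y(Ω₂)=-0.302857-0.133425i
  term(m=-1) = -0.006126-0.007366i   from Y*(Ω₁)=+0.145211+0.114949i, Y(Ω₂)=-0.050622-0.010657i
  term(m=+0) = +0.080902+0.000000i   from Y*(Ω₁)=+0.258377-0.000000i, Y(Ω₂)=+0.313115+0.000000i
  term(m=+1) = -0.006126+0.007366i   from Y*(Ω₁)=-0.145211+0.114949i, Y(Ω₂)=+0.050622-0.010657i
  term(m=+2) = -0.017169-0.092577i   from Y*(Ω₁)=-0.065303+0.276909i, Y(Ω₂)=-0.302857+0.133425i
  term(m=+3) = +0.006687+0.003743i   from Y*(Ω₁)=-0.071111-0.151836i, Y(Ω₂)=-0.037133+0.026647i
  term(m=+4) = -0.175458+0.067398i   from Y*(Ω₁)=-0.380997-0.190282i, Y(Ω₂)=+0.297875-0.325668i
Accumulated sum -0.303231+0.000000i; after 4π/(2l+1) scaling, -0.423391+0.000000i ⇒ P_4 = -0.423391

-0.423391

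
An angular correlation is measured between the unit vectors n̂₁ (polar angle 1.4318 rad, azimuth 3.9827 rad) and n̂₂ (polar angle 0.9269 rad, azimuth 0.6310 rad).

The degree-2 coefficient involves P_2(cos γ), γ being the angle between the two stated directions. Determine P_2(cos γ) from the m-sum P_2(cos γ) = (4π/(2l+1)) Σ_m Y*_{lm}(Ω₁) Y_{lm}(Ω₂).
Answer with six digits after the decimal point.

Term-by-term m-sum for l=2 (normalisation 4π/5 = 2.513274):
  [-2]  conj(Y_{2,-2})(Ω₁) = -0.042125+0.376510i ; Y_{2,-2}(Ω₂) = +0.075087-0.235383i ; Δ = +0.085461+0.038187i
  [-1]  conj(Y_{2,-1})(Ω₁) = -0.070666-0.079013i ; Y_{2,-1}(Ω₂) = +0.299486-0.218818i ; Δ = -0.038453-0.008200i
  [+0]  conj(Y_{2,0})(Ω₁) = -0.297229-0.000000i ; Y_{2,0}(Ω₂) = +0.025590+0.000000i ; Δ = -0.007606-0.000000i
  [+1]  conj(Y_{2,1})(Ω₁) = +0.070666-0.079013i ; Y_{2,1}(Ω₂) = -0.299486-0.218818i ; Δ = -0.038453+0.008200i
  [+2]  conj(Y_{2,2})(Ω₁) = -0.042125-0.376510i ; Y_{2,2}(Ω₂) = +0.075087+0.235383i ; Δ = +0.085461-0.038187i
Σ over m = +0.086410+0.000000i; ×(4π/5) → +0.217171+0.000000i. Real part: 0.217171

0.217171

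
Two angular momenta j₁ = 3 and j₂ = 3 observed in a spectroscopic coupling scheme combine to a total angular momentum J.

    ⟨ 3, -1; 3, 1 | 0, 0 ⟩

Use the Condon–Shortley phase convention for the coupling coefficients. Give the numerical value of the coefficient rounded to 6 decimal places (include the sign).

j₁+j₂−J=6  J+j₁−j₂=0  J−j₁+j₂=0  j₁+j₂+J+1=7
(j₁±m₁, j₂±m₂, J±M) = (2,4,4,2,0,0)
P² = 2304/7
sum k=4..4:
  [4] +1/48 = 1/48
S = 1/48
C² = P²·S² = 1/7 ; C = +0.377964

+0.377964  (= +√(1/7))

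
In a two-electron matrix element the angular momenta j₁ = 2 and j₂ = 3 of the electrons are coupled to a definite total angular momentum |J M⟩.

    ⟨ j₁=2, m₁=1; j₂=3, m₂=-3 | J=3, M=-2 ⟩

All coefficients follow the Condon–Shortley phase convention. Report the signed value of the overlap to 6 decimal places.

triangle: 2!*2!*4!/9! = 96/362880
(j±m)!: 3!*1!*0!*6!*1!*5! = 518400
prefactor² = (2J+1)*Δ*N² = 960
  k=0: +1/(0!*2!*1!*0!*1!*4!) = 1/48
Σ = 1/48  ⇒  CG² = 960*(1/48)² = 5/12
CG = +√(5/12) = +0.645497

+√(5/12) = +0.645497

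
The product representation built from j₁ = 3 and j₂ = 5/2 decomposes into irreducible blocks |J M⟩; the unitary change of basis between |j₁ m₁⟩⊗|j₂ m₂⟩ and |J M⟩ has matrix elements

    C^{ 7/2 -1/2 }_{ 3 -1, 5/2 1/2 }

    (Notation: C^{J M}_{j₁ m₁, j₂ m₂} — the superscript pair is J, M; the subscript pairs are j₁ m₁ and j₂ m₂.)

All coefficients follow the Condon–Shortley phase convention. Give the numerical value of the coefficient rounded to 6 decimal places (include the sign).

-0.125988

triangle: 2!*4!*3!/10! = 288/3628800
(j±m)!: 2!*4!*3!*2!*3!*4! = 82944
prefactor² = (2J+1)*Δ*N² = 9216/175
  k=0: +1/(0!*2!*4!*3!*0!*0!) = 1/288
  k=1: −1/(1!*1!*3!*2!*1!*1!) = -1/12
  k=2: +1/(2!*0!*2!*1!*2!*2!) = 1/16
Σ = -5/288  ⇒  CG² = 9216/175*(-5/288)² = 1/63
CG = −√(1/63) = -0.125988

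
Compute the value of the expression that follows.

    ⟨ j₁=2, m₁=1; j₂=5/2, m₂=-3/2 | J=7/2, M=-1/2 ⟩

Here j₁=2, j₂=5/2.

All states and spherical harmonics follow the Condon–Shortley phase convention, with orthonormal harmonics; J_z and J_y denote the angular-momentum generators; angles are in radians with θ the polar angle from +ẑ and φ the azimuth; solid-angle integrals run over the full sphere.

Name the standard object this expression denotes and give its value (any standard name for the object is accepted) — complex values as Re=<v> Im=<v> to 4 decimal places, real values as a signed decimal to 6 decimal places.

This is a Clebsch–Gordan (vector-coupling) coefficient.
j₁+j₂−J=1  J+j₁−j₂=3  J−j₁+j₂=4  j₁+j₂+J+1=9
(j₁±m₁, j₂±m₂, J±M) = (3,1,1,4,3,4)
P² = 2304/35
sum k=0..1:
  [0] +1/12 = 1/12
  [1] −1/144 = -1/144
S = 11/144
C² = P²·S² = 121/315 ; C = +0.619780

Clebsch–Gordan coefficient, +√(121/315) ≈ +0.619780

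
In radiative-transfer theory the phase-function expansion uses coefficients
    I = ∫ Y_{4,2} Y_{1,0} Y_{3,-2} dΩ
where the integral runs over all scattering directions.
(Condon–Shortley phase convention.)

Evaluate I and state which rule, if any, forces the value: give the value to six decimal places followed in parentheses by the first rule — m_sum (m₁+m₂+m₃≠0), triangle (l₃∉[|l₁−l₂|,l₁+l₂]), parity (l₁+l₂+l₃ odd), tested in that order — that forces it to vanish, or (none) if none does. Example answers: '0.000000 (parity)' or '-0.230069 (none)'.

0.213244 (none)

m-sum 0 ✓  L=8 even ✓  3≤3≤5 ✓
Π(2lᵢ+1) = 9×3×7 = 189
triangle coeff Δ(4,1,3) = 1/252
Σ_t [1,1]: t=1:−1/36 = -1/36
(3j)²=4/63 [(4 1 3; 0 0 0)], sign=+1
Σ_t [1,1]: t=1:−1/120 = -1/120
(3j)²=1/21 [(4 1 3; 2 0 -2)], sign=+1
⇒ 4πI² = 4/7
I = (+1)√(4/7/(4π)) = 0.21324362
No selection rule forces the value: the integral is nonzero (none).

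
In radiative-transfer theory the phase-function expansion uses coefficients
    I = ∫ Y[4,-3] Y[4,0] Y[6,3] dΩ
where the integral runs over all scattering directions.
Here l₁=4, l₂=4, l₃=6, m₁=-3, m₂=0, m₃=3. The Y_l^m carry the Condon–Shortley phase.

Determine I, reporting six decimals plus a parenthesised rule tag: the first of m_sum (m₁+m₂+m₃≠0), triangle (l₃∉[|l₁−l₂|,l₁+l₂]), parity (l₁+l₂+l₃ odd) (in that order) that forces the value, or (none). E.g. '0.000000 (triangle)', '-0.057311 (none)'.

0.123195 (none)

Checks pass: Σm=0; 14 even; l₃=6∈[0,8].
(2·4+1)(2·4+1)(2·6+1) = 1053
Δ: 2! 6! 6! / 15! → 1/1261260
sum: t=0:+1/4608 t=1:−1/1296 t=2:+1/4608 = -7/20736
3j²(4 4 6; 0 0 0) = Δ·Π!·Σ² = 20/1287  (sign -1)
sum: t=1:−1/25920 t=2:+1/11520 = 1/20736
3j²(4 4 6; -3 0 3) = Δ·Π!·Σ² = 5/429  (sign -1)
combine: 4πI² = 1053·20/1287·5/429 = 300/1573
take √, sign +1: I = 0.12319450
No selection rule forces the value: the integral is nonzero (none).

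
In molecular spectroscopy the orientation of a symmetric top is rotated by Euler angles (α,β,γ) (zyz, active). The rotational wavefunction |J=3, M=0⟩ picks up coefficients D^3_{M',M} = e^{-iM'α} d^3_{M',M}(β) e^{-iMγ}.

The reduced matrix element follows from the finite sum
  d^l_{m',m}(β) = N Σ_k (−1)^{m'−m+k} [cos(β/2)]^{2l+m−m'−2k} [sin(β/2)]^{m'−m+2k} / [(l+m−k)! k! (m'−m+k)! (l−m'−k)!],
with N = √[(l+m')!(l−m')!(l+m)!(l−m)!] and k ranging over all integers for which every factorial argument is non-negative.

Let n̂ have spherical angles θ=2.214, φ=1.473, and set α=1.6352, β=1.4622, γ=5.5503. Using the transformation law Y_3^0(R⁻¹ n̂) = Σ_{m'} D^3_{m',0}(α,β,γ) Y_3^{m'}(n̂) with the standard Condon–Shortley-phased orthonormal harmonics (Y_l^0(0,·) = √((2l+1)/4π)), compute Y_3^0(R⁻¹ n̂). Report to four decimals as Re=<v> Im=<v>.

Need the full column D^3_{m',0} for m'=−3..3 at α=1.6352, β=1.4622, γ=5.5503.
cos(β/2)=0.744440, sin(β/2)=0.667689
d^3_{-3,0}: single k=3 term ⇒ +0.549196;  D = +0.105452-0.538977i
d^3_{-2,0}: k∈[2..3] ⇒ +0.749944 -0.603278 = +0.146666;  D = -0.145451-0.018839i
d^3_{-1,0}: k∈[1..3] ⇒ +0.528828 -1.276216 +0.342209 = -0.405179;  D = +0.026077-0.404339i
d^3_{0,0}: k∈[0..3] ⇒ +0.170208 -1.232283 +0.991286 -0.088602 = -0.159392;  D = -0.159392+0.000000i
d^3_{1,0}: k∈[0..2] ⇒ -0.528828 +1.276216 -0.342209 = +0.405179;  D = -0.026077-0.404339i
d^3_{2,0}: k∈[0..1] ⇒ +0.749944 -0.603278 = +0.146666;  D = -0.145451+0.018839i
d^3_{3,0}: single k=0 term ⇒ -0.549196;  D = -0.105452-0.538977i
Y_3^{m'}(θ=2.214,φ=1.473) and Σ D·Y over m':
  (+0.1055-0.5390i)·(-0.0618+0.2046i)  (-0.1455-0.0188i)·(+0.3850+0.0763i)  (+0.0261-0.4043i)·(+0.0202-0.2055i)  (-0.1594+0.0000i)·(+0.2689+0.0000i)  (-0.0261-0.4043i)·(-0.0202-0.2055i)  (-0.1455+0.0188i)·(+0.3850-0.0763i)  (-0.1055-0.5390i)·(+0.0618+0.2046i)
Y_3^0(R⁻¹ n̂) = -0.109589+0.000000i

Re=-0.1096 Im=0.0000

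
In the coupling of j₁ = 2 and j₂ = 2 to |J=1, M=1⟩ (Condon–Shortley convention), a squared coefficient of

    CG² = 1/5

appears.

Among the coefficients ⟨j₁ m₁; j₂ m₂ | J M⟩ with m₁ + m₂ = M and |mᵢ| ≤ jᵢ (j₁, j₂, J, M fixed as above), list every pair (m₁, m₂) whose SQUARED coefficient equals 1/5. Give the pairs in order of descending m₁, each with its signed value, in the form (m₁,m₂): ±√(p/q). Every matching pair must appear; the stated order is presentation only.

(2,-1): +√(1/5); (-1,2): −√(1/5)

Admissible pairs with m₁+m₂ = M = 1: (-1,2), (0,1), (1,0), (2,-1)
  (m₁,m₂)=(2,-1): CG² = 1/5, CG = +√(1/5)   ← matches the target
  (m₁,m₂)=(1,0): CG² = 3/10, CG = −√(3/10)
  (m₁,m₂)=(0,1): CG² = 3/10, CG = +√(3/10)
  (m₁,m₂)=(-1,2): CG² = 1/5, CG = −√(1/5)   ← matches the target
Pairs with CG² = 1/5: (2,-1): +√(1/5); (-1,2): −√(1/5)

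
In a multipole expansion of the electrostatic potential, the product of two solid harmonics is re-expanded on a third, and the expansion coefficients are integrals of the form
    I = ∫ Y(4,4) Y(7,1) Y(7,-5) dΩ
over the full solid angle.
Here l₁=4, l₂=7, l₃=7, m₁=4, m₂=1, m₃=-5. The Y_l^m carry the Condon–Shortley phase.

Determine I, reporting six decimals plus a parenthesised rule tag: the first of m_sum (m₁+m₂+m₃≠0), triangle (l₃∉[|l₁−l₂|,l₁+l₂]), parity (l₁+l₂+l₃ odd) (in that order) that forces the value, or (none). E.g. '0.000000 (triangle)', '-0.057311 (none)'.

-0.118882 (none)

Rules hold: Σm=0, L=18 even, 3≤7≤11.
N = 9·15·15 = 2025
Δ = 4!·4!·10!/19! = 1/58198140
Racah Σ t=0..4: t=0:+1/17418240 t=1:−1/622080 t=2:+1/230400 t=3:−1/622080 t=4:+1/17418240 = 1/806400
⇒ 3j(4 7 7; 0 0 0)² = 2268/230945, sgn -1
Racah Σ t=0..0: t=0:+1/46448640 = 1/46448640
⇒ 3j(4 7 7; 4 1 -5)² = 75/8398, sgn +1
4πI² = N·(3j₀)²·(3jₘ)² = 34445250/193947611
I = -1·√(0.177601/4π) = -0.11888239
No selection rule forces the value: the integral is nonzero (none).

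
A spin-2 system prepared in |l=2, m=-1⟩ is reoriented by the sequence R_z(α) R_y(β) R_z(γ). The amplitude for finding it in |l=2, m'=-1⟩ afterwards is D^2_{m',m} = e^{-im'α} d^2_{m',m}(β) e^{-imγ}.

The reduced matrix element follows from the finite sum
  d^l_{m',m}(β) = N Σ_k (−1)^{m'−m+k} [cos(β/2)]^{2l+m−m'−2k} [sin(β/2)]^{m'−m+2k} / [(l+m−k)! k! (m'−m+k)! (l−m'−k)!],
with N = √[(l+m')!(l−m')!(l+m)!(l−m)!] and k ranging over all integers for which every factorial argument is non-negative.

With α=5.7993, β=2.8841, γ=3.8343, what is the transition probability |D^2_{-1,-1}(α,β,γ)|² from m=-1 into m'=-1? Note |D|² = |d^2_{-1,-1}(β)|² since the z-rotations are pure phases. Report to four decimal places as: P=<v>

P=0.0023

First d^2_{-1,-1}(β=2.8841), then the phase factors e^{-i(-1)α} and e^{-i(-1)γ}:
With c≡cos(β/2)=0.128391 and s≡sin(β/2)=0.991724, N=[1·6·1·6]^{1/2}=6.000000
Admissible k: 0..1 (factorial args all ≥0)
  k=0: (−1)^0·6.0000/(6)·0.1284^4·0.9917^0 = +0.000272
  k=1: (−1)^1·6.0000/(2)·0.1284^2·0.9917^2 = -0.048638
d^2_{-1,-1}(2.8841) = +0.000272 -0.048638 = -0.048366
|D^2_{-1,-1}|² = |d^2_{-1,-1}(β)|² = (-0.048366)² = 0.002339 (the z-rotation phases have unit modulus)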